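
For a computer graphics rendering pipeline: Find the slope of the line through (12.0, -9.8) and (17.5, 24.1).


slope = (y2-y1)/(x2-x1) = (24.1-(-9.8))/(17.5-12) = 33.9/5.5 = 6.1636

6.1636


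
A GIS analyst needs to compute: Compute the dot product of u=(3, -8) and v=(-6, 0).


u . v = u_x*v_x + u_y*v_y = 3*(-6) + (-8)*0
= (-18) + 0 = -18

-18


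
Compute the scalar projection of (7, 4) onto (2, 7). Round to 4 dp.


u.v = 42, |v| = sqrt(53) = 7.2801
Scalar projection = u.v / |v| = 42 / sqrt(53) = 5.7691

5.7691


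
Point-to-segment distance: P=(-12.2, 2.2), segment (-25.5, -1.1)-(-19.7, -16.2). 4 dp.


Project P onto AB: t = 0.1044 (clamped to [0,1])
Closest point on segment: (-24.8946, -2.6761)
Distance: 13.5989

13.5989


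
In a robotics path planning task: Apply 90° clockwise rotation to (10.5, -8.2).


90° CW: (x,y) -> (y, -x)
(10.5,-8.2) -> (-8.2, -10.5)

(-8.2, -10.5)


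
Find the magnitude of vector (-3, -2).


|u| = sqrt((-3)^2 + (-2)^2) = sqrt(13) = 3.6056

3.6056


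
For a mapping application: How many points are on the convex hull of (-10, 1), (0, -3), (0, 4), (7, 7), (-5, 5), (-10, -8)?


Convex hull vertices (CCW): (-10, -8), (0, -3), (7, 7), (-5, 5), (-10, 1)
Count = 5

5


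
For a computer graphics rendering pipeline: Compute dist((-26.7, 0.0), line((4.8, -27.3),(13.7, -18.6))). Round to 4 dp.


|cross product| = 517.02
|line direction| = sqrt(154.9) = 12.4459
Distance = 517.02/sqrt(154.9) = 41.5414

41.5414


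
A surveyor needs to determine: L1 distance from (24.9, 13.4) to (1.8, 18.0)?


|24.9-1.8| + |13.4-18| = 23.1 + 4.6 = 27.7

27.7


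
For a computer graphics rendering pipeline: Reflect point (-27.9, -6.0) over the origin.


Reflection over origin: (x,y) -> (-x,-y)
(-27.9, -6) -> (27.9, 6)

(27.9, 6)


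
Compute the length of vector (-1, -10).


|u| = sqrt((-1)^2 + (-10)^2) = sqrt(101) = 10.0499

10.0499


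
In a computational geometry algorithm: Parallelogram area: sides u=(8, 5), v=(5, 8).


|u x v| = |8*8 - 5*5|
= |64 - 25| = 39

39


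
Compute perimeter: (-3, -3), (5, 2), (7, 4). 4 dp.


Sides: (-3, -3)->(5, 2): sqrt(89) = 9.433981, (5, 2)->(7, 4): sqrt(8) = 2.828427, (7, 4)->(-3, -3): sqrt(149) = 12.206556
Sum = 24.468964
Perimeter = 24.469

24.469


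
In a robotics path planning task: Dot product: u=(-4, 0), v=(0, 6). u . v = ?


u . v = u_x*v_x + u_y*v_y = (-4)*0 + 0*6
= 0 + 0 = 0

0


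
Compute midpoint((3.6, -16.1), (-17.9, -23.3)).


M = ((3.6+(-17.9))/2, ((-16.1)+(-23.3))/2)
= (-7.15, -19.7)

(-7.15, -19.7)


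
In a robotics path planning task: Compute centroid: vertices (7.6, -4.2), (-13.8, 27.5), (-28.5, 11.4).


Centroid = ((x_A+x_B+x_C)/3, (y_A+y_B+y_C)/3)
= ((7.6+(-13.8)+(-28.5))/3, ((-4.2)+27.5+11.4)/3)
= (-11.5667, 11.5667)

(-11.5667, 11.5667)


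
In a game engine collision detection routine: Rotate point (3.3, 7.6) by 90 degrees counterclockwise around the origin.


90° CCW: (x,y) -> (-y, x)
(3.3,7.6) -> (-7.6, 3.3)

(-7.6, 3.3)


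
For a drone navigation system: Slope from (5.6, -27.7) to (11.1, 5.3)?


slope = (y2-y1)/(x2-x1) = (5.3-(-27.7))/(11.1-5.6) = 33/5.5 = 6

6


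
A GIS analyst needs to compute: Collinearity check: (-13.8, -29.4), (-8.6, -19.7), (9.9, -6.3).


Cross product: ((-8.6)-(-13.8))*((-6.3)-(-29.4)) - ((-19.7)-(-29.4))*(9.9-(-13.8))
= -109.77

No, not collinear


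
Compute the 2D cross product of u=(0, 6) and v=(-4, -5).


u x v = u_x*v_y - u_y*v_x = 0*(-5) - 6*(-4)
= 0 - (-24) = 24

24


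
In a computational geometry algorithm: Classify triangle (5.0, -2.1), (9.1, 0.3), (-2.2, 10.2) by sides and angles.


Side lengths squared: AB^2=22.57, BC^2=225.7, CA^2=203.13
Sorted: [22.57, 203.13, 225.7]
By sides: Scalene, By angles: Right

Scalene, Right


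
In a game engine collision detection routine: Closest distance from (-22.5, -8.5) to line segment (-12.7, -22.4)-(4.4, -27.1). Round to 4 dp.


Project P onto AB: t = 0 (clamped to [0,1])
Closest point on segment: (-12.7, -22.4)
Distance: 17.0074

17.0074


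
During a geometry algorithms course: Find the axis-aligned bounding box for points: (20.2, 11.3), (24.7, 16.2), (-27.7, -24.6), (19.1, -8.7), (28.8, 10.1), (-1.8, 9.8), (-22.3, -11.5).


x range: [-27.7, 28.8]
y range: [-24.6, 16.2]
Bounding box: (-27.7,-24.6) to (28.8,16.2)

(-27.7,-24.6) to (28.8,16.2)


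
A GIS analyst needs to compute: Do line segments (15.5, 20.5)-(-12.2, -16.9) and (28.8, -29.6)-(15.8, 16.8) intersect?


Cross products: d1=-34.18, d2=1737.3, d3=1885.19, d4=113.71
d1*d2 < 0 and d3*d4 < 0? no

No, they don't intersect


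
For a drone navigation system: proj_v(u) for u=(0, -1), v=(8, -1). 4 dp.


u.v = 1, |v| = sqrt(65) = 8.0623
Scalar projection = u.v / |v| = 1 / sqrt(65) = 0.124

0.124


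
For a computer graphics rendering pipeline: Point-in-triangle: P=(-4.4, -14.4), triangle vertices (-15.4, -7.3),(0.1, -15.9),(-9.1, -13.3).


Cross products: AB x AP = -15.45, BC x BP = -2.1, CA x CP = -21.27
All same sign? yes

Yes, inside


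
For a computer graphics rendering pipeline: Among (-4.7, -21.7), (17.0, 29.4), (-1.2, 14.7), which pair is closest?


d(P0,P1) = 55.5167, d(P0,P2) = 36.5679, d(P1,P2) = 23.3951
Closest: P1 and P2

Closest pair: (17.0, 29.4) and (-1.2, 14.7), distance = 23.3951


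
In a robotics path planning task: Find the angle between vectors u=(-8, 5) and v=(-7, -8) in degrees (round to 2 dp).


u.v = 16, |u| = sqrt(89) = 9.434, |v| = sqrt(113) = 10.6301
cos(theta) = u.v/(|u||v|) = 16/sqrt(10057) = 0.159546
theta = acos(0.159546) = 80.82 degrees

80.82 degrees


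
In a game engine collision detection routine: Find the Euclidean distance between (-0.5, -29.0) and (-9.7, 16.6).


dx=-9.2, dy=45.6
d^2 = (-9.2)^2 + 45.6^2 = 2164
d = sqrt(2164) = 46.5188

46.5188


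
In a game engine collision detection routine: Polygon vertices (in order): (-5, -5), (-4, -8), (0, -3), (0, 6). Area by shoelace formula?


Shoelace sum: ((-5)*(-8) - (-4)*(-5)) + ((-4)*(-3) - 0*(-8)) + (0*6 - 0*(-3)) + (0*(-5) - (-5)*6)
= 62
Area = |62|/2 = 31

31


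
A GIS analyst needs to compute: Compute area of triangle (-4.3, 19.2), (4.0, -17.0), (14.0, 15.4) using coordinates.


Area = |x_A(y_B-y_C) + x_B(y_C-y_A) + x_C(y_A-y_B)|/2
= |139.32 + (-15.2) + 506.8|/2
= 630.92/2 = 315.46

315.46


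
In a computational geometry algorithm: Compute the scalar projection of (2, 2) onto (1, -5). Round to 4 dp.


u.v = -8, |v| = sqrt(26) = 5.099
Scalar projection = u.v / |v| = -8 / sqrt(26) = -1.5689

-1.5689


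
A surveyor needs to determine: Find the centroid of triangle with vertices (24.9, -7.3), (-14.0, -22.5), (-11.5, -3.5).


Centroid = ((x_A+x_B+x_C)/3, (y_A+y_B+y_C)/3)
= ((24.9+(-14)+(-11.5))/3, ((-7.3)+(-22.5)+(-3.5))/3)
= (-0.2, -11.1)

(-0.2, -11.1)


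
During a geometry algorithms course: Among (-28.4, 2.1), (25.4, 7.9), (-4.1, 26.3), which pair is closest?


d(P0,P1) = 54.1117, d(P0,P2) = 34.2948, d(P1,P2) = 34.7679
Closest: P0 and P2

Closest pair: (-28.4, 2.1) and (-4.1, 26.3), distance = 34.2948


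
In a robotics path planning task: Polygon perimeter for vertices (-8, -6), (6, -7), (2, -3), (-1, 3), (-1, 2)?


Sides: (-8, -6)->(6, -7): sqrt(197) = 14.035669, (6, -7)->(2, -3): sqrt(32) = 5.656854, (2, -3)->(-1, 3): sqrt(45) = 6.708204, (-1, 3)->(-1, 2): sqrt(1) = 1, (-1, 2)->(-8, -6): sqrt(113) = 10.630146
Sum = 38.030873
Perimeter = 38.0309

38.0309


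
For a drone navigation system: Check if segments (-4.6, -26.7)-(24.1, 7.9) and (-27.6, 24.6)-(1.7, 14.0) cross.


Cross products: d1=-1259.29, d2=58.71, d3=2268.11, d4=950.11
d1*d2 < 0 and d3*d4 < 0? no

No, they don't intersect


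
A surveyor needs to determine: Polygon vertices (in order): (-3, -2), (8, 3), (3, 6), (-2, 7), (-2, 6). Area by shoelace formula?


Shoelace sum: ((-3)*3 - 8*(-2)) + (8*6 - 3*3) + (3*7 - (-2)*6) + ((-2)*6 - (-2)*7) + ((-2)*(-2) - (-3)*6)
= 103
Area = |103|/2 = 51.5

51.5


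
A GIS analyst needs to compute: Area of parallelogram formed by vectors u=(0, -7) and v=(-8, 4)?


|u x v| = |0*4 - (-7)*(-8)|
= |0 - 56| = 56

56


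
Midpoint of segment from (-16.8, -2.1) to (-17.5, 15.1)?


M = (((-16.8)+(-17.5))/2, ((-2.1)+15.1)/2)
= (-17.15, 6.5)

(-17.15, 6.5)


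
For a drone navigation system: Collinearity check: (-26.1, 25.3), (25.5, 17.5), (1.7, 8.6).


Cross product: (25.5-(-26.1))*(8.6-25.3) - (17.5-25.3)*(1.7-(-26.1))
= -644.88

No, not collinear


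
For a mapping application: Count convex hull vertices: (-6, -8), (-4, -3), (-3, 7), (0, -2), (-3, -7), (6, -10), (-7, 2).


Convex hull vertices (CCW): (-7, 2), (-6, -8), (6, -10), (-3, 7)
Count = 4

4


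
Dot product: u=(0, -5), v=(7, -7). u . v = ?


u . v = u_x*v_x + u_y*v_y = 0*7 + (-5)*(-7)
= 0 + 35 = 35

35


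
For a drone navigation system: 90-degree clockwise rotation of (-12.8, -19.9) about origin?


90° CW: (x,y) -> (y, -x)
(-12.8,-19.9) -> (-19.9, 12.8)

(-19.9, 12.8)


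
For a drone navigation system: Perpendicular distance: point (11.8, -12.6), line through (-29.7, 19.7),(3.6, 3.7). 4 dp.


|cross product| = 411.59
|line direction| = sqrt(1364.89) = 36.9444
Distance = 411.59/sqrt(1364.89) = 11.1408

11.1408


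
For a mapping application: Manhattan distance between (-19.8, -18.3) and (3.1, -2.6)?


|(-19.8)-3.1| + |(-18.3)-(-2.6)| = 22.9 + 15.7 = 38.6

38.6


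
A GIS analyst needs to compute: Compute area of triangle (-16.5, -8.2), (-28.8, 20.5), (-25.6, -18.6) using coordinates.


Area = |x_A(y_B-y_C) + x_B(y_C-y_A) + x_C(y_A-y_B)|/2
= |(-645.15) + 299.52 + 734.72|/2
= 389.09/2 = 194.545

194.545


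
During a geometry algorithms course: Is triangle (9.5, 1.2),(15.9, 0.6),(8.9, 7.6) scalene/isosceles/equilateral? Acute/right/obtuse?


Side lengths squared: AB^2=41.32, BC^2=98, CA^2=41.32
Sorted: [41.32, 41.32, 98]
By sides: Isosceles, By angles: Obtuse

Isosceles, Obtuse


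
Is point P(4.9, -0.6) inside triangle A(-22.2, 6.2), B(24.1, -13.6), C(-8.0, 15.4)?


Cross products: AB x AP = 221.74, BC x BP = 139.5, CA x CP = 345.88
All same sign? yes

Yes, inside


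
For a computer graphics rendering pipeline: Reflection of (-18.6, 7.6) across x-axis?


Reflection over x-axis: (x,y) -> (x,-y)
(-18.6, 7.6) -> (-18.6, -7.6)

(-18.6, -7.6)


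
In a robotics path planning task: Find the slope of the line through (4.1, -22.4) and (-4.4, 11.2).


slope = (y2-y1)/(x2-x1) = (11.2-(-22.4))/((-4.4)-4.1) = 33.6/(-8.5) = -3.9529

-3.9529


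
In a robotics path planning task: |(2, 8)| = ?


|u| = sqrt(2^2 + 8^2) = sqrt(68) = 8.2462

8.2462


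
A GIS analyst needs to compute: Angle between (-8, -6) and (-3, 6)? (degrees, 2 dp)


u.v = -12, |u| = sqrt(100) = 10, |v| = sqrt(45) = 6.7082
cos(theta) = u.v/(|u||v|) = -12/sqrt(4500) = -0.178885
theta = acos(-0.178885) = 100.3 degrees

100.3 degrees


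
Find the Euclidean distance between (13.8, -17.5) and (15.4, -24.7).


dx=1.6, dy=-7.2
d^2 = 1.6^2 + (-7.2)^2 = 54.4
d = sqrt(54.4) = 7.3756

7.3756


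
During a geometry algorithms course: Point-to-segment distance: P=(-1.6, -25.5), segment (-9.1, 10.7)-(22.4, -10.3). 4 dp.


Project P onto AB: t = 0.6952 (clamped to [0,1])
Closest point on segment: (12.8, -3.9)
Distance: 25.96

25.96


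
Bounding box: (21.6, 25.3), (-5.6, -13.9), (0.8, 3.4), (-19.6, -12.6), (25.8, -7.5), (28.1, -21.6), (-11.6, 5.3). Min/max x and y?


x range: [-19.6, 28.1]
y range: [-21.6, 25.3]
Bounding box: (-19.6,-21.6) to (28.1,25.3)

(-19.6,-21.6) to (28.1,25.3)


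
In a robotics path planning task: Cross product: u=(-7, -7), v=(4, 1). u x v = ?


u x v = u_x*v_y - u_y*v_x = (-7)*1 - (-7)*4
= (-7) - (-28) = 21

21


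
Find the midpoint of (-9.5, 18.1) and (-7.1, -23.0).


M = (((-9.5)+(-7.1))/2, (18.1+(-23))/2)
= (-8.3, -2.45)

(-8.3, -2.45)


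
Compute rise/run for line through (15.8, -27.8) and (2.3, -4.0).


slope = (y2-y1)/(x2-x1) = ((-4)-(-27.8))/(2.3-15.8) = 23.8/(-13.5) = -1.763

-1.763


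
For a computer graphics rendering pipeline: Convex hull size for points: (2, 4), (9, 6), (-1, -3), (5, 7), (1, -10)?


Convex hull vertices (CCW): (-1, -3), (1, -10), (9, 6), (5, 7), (2, 4)
Count = 5

5


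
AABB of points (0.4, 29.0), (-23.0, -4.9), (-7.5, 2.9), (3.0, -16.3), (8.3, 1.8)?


x range: [-23, 8.3]
y range: [-16.3, 29]
Bounding box: (-23,-16.3) to (8.3,29)

(-23,-16.3) to (8.3,29)


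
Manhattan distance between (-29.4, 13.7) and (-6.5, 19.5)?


|(-29.4)-(-6.5)| + |13.7-19.5| = 22.9 + 5.8 = 28.7

28.7


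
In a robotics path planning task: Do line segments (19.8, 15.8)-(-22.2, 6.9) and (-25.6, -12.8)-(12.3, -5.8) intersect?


Cross products: d1=766.14, d2=722.83, d3=797.14, d4=840.45
d1*d2 < 0 and d3*d4 < 0? no

No, they don't intersect


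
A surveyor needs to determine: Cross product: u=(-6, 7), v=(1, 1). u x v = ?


u x v = u_x*v_y - u_y*v_x = (-6)*1 - 7*1
= (-6) - 7 = -13

-13


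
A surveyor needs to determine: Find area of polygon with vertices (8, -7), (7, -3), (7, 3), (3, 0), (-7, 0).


Shoelace sum: (8*(-3) - 7*(-7)) + (7*3 - 7*(-3)) + (7*0 - 3*3) + (3*0 - (-7)*0) + ((-7)*(-7) - 8*0)
= 107
Area = |107|/2 = 53.5

53.5


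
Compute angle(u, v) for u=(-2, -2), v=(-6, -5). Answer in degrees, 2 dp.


u.v = 22, |u| = sqrt(8) = 2.8284, |v| = sqrt(61) = 7.8102
cos(theta) = u.v/(|u||v|) = 22/sqrt(488) = 0.995893
theta = acos(0.995893) = 5.19 degrees

5.19 degrees


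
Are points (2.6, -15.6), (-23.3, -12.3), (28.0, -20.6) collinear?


Cross product: ((-23.3)-2.6)*((-20.6)-(-15.6)) - ((-12.3)-(-15.6))*(28-2.6)
= 45.68

No, not collinear


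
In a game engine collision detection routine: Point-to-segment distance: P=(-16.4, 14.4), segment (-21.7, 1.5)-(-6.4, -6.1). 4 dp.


Project P onto AB: t = 0 (clamped to [0,1])
Closest point on segment: (-21.7, 1.5)
Distance: 13.9463

13.9463


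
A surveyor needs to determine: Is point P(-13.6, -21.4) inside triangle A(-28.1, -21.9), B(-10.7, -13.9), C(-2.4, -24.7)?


Cross products: AB x AP = -107.3, BC x BP = -93.57, CA x CP = -53.45
All same sign? yes

Yes, inside


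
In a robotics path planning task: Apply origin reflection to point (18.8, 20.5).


Reflection over origin: (x,y) -> (-x,-y)
(18.8, 20.5) -> (-18.8, -20.5)

(-18.8, -20.5)


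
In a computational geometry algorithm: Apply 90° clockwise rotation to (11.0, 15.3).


90° CW: (x,y) -> (y, -x)
(11,15.3) -> (15.3, -11)

(15.3, -11)


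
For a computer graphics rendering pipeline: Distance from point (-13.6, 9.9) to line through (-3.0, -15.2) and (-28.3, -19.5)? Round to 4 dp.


|cross product| = 680.61
|line direction| = sqrt(658.58) = 25.6628
Distance = 680.61/sqrt(658.58) = 26.5213

26.5213


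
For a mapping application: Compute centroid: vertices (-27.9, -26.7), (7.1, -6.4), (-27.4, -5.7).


Centroid = ((x_A+x_B+x_C)/3, (y_A+y_B+y_C)/3)
= (((-27.9)+7.1+(-27.4))/3, ((-26.7)+(-6.4)+(-5.7))/3)
= (-16.0667, -12.9333)

(-16.0667, -12.9333)


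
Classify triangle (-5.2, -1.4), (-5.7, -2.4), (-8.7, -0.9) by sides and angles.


Side lengths squared: AB^2=1.25, BC^2=11.25, CA^2=12.5
Sorted: [1.25, 11.25, 12.5]
By sides: Scalene, By angles: Right

Scalene, Right


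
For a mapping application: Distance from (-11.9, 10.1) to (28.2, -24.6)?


dx=40.1, dy=-34.7
d^2 = 40.1^2 + (-34.7)^2 = 2812.1
d = sqrt(2812.1) = 53.0292

53.0292


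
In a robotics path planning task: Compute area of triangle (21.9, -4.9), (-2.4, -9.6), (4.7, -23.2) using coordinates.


Area = |x_A(y_B-y_C) + x_B(y_C-y_A) + x_C(y_A-y_B)|/2
= |297.84 + 43.92 + 22.09|/2
= 363.85/2 = 181.925

181.925


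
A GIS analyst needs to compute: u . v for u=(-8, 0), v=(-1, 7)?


u . v = u_x*v_x + u_y*v_y = (-8)*(-1) + 0*7
= 8 + 0 = 8

8


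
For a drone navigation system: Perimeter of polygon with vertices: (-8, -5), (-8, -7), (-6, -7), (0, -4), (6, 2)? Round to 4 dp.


Sides: (-8, -5)->(-8, -7): sqrt(4) = 2, (-8, -7)->(-6, -7): sqrt(4) = 2, (-6, -7)->(0, -4): sqrt(45) = 6.708204, (0, -4)->(6, 2): sqrt(72) = 8.485281, (6, 2)->(-8, -5): sqrt(245) = 15.652476
Sum = 34.845961
Perimeter = 34.846

34.846


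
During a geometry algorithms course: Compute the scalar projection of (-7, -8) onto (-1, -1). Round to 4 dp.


u.v = 15, |v| = sqrt(2) = 1.4142
Scalar projection = u.v / |v| = 15 / sqrt(2) = 10.6066

10.6066


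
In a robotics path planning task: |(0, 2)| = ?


|u| = sqrt(0^2 + 2^2) = sqrt(4) = 2

2


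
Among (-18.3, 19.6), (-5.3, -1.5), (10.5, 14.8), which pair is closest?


d(P0,P1) = 24.7833, d(P0,P2) = 29.1973, d(P1,P2) = 22.7009
Closest: P1 and P2

Closest pair: (-5.3, -1.5) and (10.5, 14.8), distance = 22.7009


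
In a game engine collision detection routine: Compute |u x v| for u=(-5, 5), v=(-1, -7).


|u x v| = |(-5)*(-7) - 5*(-1)|
= |35 - (-5)| = 40

40


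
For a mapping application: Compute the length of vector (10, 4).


|u| = sqrt(10^2 + 4^2) = sqrt(116) = 10.7703

10.7703


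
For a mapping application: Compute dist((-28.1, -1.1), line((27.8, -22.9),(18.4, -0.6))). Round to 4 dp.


|cross product| = 1041.65
|line direction| = sqrt(585.65) = 24.2002
Distance = 1041.65/sqrt(585.65) = 43.043

43.043


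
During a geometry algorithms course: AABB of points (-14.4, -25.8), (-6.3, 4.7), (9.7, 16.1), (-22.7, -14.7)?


x range: [-22.7, 9.7]
y range: [-25.8, 16.1]
Bounding box: (-22.7,-25.8) to (9.7,16.1)

(-22.7,-25.8) to (9.7,16.1)


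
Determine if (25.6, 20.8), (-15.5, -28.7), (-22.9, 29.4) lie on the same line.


Cross product: ((-15.5)-25.6)*(29.4-20.8) - ((-28.7)-20.8)*((-22.9)-25.6)
= -2754.21

No, not collinear


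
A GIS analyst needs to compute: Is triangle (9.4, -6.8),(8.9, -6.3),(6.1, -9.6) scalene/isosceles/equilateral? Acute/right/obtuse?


Side lengths squared: AB^2=0.5, BC^2=18.73, CA^2=18.73
Sorted: [0.5, 18.73, 18.73]
By sides: Isosceles, By angles: Acute

Isosceles, Acute


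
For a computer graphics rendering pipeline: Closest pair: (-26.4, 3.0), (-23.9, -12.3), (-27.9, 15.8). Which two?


d(P0,P1) = 15.5029, d(P0,P2) = 12.8876, d(P1,P2) = 28.3833
Closest: P0 and P2

Closest pair: (-26.4, 3.0) and (-27.9, 15.8), distance = 12.8876


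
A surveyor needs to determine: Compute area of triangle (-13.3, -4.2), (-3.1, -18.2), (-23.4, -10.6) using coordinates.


Area = |x_A(y_B-y_C) + x_B(y_C-y_A) + x_C(y_A-y_B)|/2
= |101.08 + 19.84 + (-327.6)|/2
= 206.68/2 = 103.34

103.34


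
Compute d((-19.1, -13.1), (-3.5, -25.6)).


dx=15.6, dy=-12.5
d^2 = 15.6^2 + (-12.5)^2 = 399.61
d = sqrt(399.61) = 19.9902

19.9902


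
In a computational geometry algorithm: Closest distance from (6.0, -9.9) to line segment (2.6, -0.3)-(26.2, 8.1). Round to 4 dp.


Project P onto AB: t = 0 (clamped to [0,1])
Closest point on segment: (2.6, -0.3)
Distance: 10.1843

10.1843


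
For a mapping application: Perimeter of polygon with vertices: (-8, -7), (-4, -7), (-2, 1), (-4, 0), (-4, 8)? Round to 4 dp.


Sides: (-8, -7)->(-4, -7): sqrt(16) = 4, (-4, -7)->(-2, 1): sqrt(68) = 8.246211, (-2, 1)->(-4, 0): sqrt(5) = 2.236068, (-4, 0)->(-4, 8): sqrt(64) = 8, (-4, 8)->(-8, -7): sqrt(241) = 15.524175
Sum = 38.006454
Perimeter = 38.0065

38.0065


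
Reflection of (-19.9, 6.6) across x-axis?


Reflection over x-axis: (x,y) -> (x,-y)
(-19.9, 6.6) -> (-19.9, -6.6)

(-19.9, -6.6)


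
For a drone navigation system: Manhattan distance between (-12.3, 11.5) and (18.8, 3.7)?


|(-12.3)-18.8| + |11.5-3.7| = 31.1 + 7.8 = 38.9

38.9


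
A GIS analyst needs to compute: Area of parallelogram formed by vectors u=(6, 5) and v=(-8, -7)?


|u x v| = |6*(-7) - 5*(-8)|
= |(-42) - (-40)| = 2

2


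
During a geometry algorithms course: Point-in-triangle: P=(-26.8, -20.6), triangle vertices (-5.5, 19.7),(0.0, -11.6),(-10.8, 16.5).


Cross products: AB x AP = -888.34, BC x BP = 850.28, CA x CP = -145.43
All same sign? no

No, outside


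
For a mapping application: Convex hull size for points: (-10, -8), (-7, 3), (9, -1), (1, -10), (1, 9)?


Convex hull vertices (CCW): (-10, -8), (1, -10), (9, -1), (1, 9), (-7, 3)
Count = 5

5


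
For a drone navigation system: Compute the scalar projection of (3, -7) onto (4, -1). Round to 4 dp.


u.v = 19, |v| = sqrt(17) = 4.1231
Scalar projection = u.v / |v| = 19 / sqrt(17) = 4.6082

4.6082


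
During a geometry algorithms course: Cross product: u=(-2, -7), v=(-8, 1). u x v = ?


u x v = u_x*v_y - u_y*v_x = (-2)*1 - (-7)*(-8)
= (-2) - 56 = -58

-58


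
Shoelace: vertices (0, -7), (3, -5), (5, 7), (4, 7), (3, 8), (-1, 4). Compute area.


Shoelace sum: (0*(-5) - 3*(-7)) + (3*7 - 5*(-5)) + (5*7 - 4*7) + (4*8 - 3*7) + (3*4 - (-1)*8) + ((-1)*(-7) - 0*4)
= 112
Area = |112|/2 = 56

56


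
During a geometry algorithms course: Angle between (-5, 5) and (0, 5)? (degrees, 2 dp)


u.v = 25, |u| = sqrt(50) = 7.0711, |v| = sqrt(25) = 5
cos(theta) = u.v/(|u||v|) = 25/sqrt(1250) = 0.707107
theta = acos(0.707107) = 45 degrees

45 degrees


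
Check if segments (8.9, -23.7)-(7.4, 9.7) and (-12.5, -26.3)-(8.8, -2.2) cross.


Cross products: d1=-460.36, d2=287.21, d3=718.66, d4=-28.91
d1*d2 < 0 and d3*d4 < 0? yes

Yes, they intersect


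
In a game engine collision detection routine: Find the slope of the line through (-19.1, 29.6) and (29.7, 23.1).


slope = (y2-y1)/(x2-x1) = (23.1-29.6)/(29.7-(-19.1)) = (-6.5)/48.8 = -0.1332

-0.1332


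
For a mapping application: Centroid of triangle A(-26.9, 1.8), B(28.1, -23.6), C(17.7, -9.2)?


Centroid = ((x_A+x_B+x_C)/3, (y_A+y_B+y_C)/3)
= (((-26.9)+28.1+17.7)/3, (1.8+(-23.6)+(-9.2))/3)
= (6.3, -10.3333)

(6.3, -10.3333)


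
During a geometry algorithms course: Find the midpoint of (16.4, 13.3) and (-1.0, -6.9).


M = ((16.4+(-1))/2, (13.3+(-6.9))/2)
= (7.7, 3.2)

(7.7, 3.2)


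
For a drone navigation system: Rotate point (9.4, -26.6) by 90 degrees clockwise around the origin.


90° CW: (x,y) -> (y, -x)
(9.4,-26.6) -> (-26.6, -9.4)

(-26.6, -9.4)


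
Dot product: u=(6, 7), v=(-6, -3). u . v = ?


u . v = u_x*v_x + u_y*v_y = 6*(-6) + 7*(-3)
= (-36) + (-21) = -57

-57


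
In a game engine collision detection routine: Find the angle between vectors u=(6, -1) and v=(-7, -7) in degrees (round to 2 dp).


u.v = -35, |u| = sqrt(37) = 6.0828, |v| = sqrt(98) = 9.8995
cos(theta) = u.v/(|u||v|) = -35/sqrt(3626) = -0.581238
theta = acos(-0.581238) = 125.54 degrees

125.54 degrees


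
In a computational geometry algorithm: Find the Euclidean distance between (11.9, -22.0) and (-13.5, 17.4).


dx=-25.4, dy=39.4
d^2 = (-25.4)^2 + 39.4^2 = 2197.52
d = sqrt(2197.52) = 46.8777

46.8777


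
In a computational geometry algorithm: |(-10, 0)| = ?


|u| = sqrt((-10)^2 + 0^2) = sqrt(100) = 10

10


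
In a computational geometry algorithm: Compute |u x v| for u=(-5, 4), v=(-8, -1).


|u x v| = |(-5)*(-1) - 4*(-8)|
= |5 - (-32)| = 37

37


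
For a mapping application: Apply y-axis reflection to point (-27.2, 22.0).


Reflection over y-axis: (x,y) -> (-x,y)
(-27.2, 22) -> (27.2, 22)

(27.2, 22)


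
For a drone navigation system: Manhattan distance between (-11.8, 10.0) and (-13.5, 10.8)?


|(-11.8)-(-13.5)| + |10-10.8| = 1.7 + 0.8 = 2.5

2.5


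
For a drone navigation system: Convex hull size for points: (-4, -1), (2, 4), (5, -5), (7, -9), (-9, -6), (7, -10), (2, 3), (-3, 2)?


Convex hull vertices (CCW): (-9, -6), (7, -10), (7, -9), (2, 4), (-3, 2)
Count = 5

5


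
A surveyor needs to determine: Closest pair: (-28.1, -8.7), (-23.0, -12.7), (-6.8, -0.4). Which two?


d(P0,P1) = 6.4815, d(P0,P2) = 22.86, d(P1,P2) = 20.3404
Closest: P0 and P1

Closest pair: (-28.1, -8.7) and (-23.0, -12.7), distance = 6.4815


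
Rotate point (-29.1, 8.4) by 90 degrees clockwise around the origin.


90° CW: (x,y) -> (y, -x)
(-29.1,8.4) -> (8.4, 29.1)

(8.4, 29.1)


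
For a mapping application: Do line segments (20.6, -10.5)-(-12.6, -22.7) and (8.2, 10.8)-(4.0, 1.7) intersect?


Cross products: d1=202.3, d2=-48.58, d3=-858.44, d4=-607.56
d1*d2 < 0 and d3*d4 < 0? no

No, they don't intersect


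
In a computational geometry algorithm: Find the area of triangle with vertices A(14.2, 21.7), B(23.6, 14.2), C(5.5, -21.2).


Area = |x_A(y_B-y_C) + x_B(y_C-y_A) + x_C(y_A-y_B)|/2
= |502.68 + (-1012.44) + 41.25|/2
= 468.51/2 = 234.255

234.255


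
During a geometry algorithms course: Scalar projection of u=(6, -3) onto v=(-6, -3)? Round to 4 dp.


u.v = -27, |v| = sqrt(45) = 6.7082
Scalar projection = u.v / |v| = -27 / sqrt(45) = -4.0249

-4.0249


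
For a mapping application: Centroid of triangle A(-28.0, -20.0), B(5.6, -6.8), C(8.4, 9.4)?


Centroid = ((x_A+x_B+x_C)/3, (y_A+y_B+y_C)/3)
= (((-28)+5.6+8.4)/3, ((-20)+(-6.8)+9.4)/3)
= (-4.6667, -5.8)

(-4.6667, -5.8)


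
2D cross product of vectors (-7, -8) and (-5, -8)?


u x v = u_x*v_y - u_y*v_x = (-7)*(-8) - (-8)*(-5)
= 56 - 40 = 16

16


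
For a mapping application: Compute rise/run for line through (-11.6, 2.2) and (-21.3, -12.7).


slope = (y2-y1)/(x2-x1) = ((-12.7)-2.2)/((-21.3)-(-11.6)) = (-14.9)/(-9.7) = 1.5361

1.5361


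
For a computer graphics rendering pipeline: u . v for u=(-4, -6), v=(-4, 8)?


u . v = u_x*v_x + u_y*v_y = (-4)*(-4) + (-6)*8
= 16 + (-48) = -32

-32


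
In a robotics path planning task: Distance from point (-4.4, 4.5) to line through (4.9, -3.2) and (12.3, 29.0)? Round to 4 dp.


|cross product| = 356.44
|line direction| = sqrt(1091.6) = 33.0394
Distance = 356.44/sqrt(1091.6) = 10.7883

10.7883


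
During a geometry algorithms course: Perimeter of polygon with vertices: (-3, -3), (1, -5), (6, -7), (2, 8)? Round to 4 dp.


Sides: (-3, -3)->(1, -5): sqrt(20) = 4.472136, (1, -5)->(6, -7): sqrt(29) = 5.385165, (6, -7)->(2, 8): sqrt(241) = 15.524175, (2, 8)->(-3, -3): sqrt(146) = 12.083046
Sum = 37.464522
Perimeter = 37.4645

37.4645


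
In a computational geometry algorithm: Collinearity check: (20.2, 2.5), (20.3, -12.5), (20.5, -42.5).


Cross product: (20.3-20.2)*((-42.5)-2.5) - ((-12.5)-2.5)*(20.5-20.2)
= 0

Yes, collinear


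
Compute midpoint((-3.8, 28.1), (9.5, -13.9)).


M = (((-3.8)+9.5)/2, (28.1+(-13.9))/2)
= (2.85, 7.1)

(2.85, 7.1)


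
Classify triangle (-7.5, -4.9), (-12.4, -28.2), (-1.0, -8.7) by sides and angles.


Side lengths squared: AB^2=566.9, BC^2=510.21, CA^2=56.69
Sorted: [56.69, 510.21, 566.9]
By sides: Scalene, By angles: Right

Scalene, Right


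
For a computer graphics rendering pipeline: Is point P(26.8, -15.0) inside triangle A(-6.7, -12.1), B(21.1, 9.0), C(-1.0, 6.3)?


Cross products: AB x AP = -787.47, BC x BP = 545.79, CA x CP = 632.93
All same sign? no

No, outside


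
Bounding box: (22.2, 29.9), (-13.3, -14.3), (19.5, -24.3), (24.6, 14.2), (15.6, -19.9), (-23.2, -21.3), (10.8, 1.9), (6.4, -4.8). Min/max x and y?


x range: [-23.2, 24.6]
y range: [-24.3, 29.9]
Bounding box: (-23.2,-24.3) to (24.6,29.9)

(-23.2,-24.3) to (24.6,29.9)


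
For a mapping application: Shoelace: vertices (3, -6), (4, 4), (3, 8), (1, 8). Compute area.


Shoelace sum: (3*4 - 4*(-6)) + (4*8 - 3*4) + (3*8 - 1*8) + (1*(-6) - 3*8)
= 42
Area = |42|/2 = 21

21


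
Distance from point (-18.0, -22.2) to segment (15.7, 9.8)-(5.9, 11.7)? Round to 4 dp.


Project P onto AB: t = 1 (clamped to [0,1])
Closest point on segment: (5.9, 11.7)
Distance: 41.4779

41.4779


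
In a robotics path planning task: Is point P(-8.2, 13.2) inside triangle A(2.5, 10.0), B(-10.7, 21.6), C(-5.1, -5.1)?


Cross products: AB x AP = 81.88, BC x BP = 19.71, CA x CP = 185.89
All same sign? yes

Yes, inside


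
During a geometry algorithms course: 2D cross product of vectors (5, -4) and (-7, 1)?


u x v = u_x*v_y - u_y*v_x = 5*1 - (-4)*(-7)
= 5 - 28 = -23

-23


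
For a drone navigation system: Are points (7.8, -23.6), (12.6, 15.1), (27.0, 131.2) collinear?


Cross product: (12.6-7.8)*(131.2-(-23.6)) - (15.1-(-23.6))*(27-7.8)
= 0

Yes, collinear


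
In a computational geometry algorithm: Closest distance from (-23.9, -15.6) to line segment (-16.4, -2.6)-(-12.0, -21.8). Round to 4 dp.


Project P onto AB: t = 0.5582 (clamped to [0,1])
Closest point on segment: (-13.9437, -13.3184)
Distance: 10.2144

10.2144


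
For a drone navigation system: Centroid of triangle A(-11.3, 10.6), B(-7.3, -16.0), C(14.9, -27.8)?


Centroid = ((x_A+x_B+x_C)/3, (y_A+y_B+y_C)/3)
= (((-11.3)+(-7.3)+14.9)/3, (10.6+(-16)+(-27.8))/3)
= (-1.2333, -11.0667)

(-1.2333, -11.0667)


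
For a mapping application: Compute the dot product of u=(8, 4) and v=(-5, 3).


u . v = u_x*v_x + u_y*v_y = 8*(-5) + 4*3
= (-40) + 12 = -28

-28


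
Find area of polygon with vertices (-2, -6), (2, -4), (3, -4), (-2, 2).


Shoelace sum: ((-2)*(-4) - 2*(-6)) + (2*(-4) - 3*(-4)) + (3*2 - (-2)*(-4)) + ((-2)*(-6) - (-2)*2)
= 38
Area = |38|/2 = 19

19


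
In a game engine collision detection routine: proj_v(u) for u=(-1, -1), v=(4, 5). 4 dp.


u.v = -9, |v| = sqrt(41) = 6.4031
Scalar projection = u.v / |v| = -9 / sqrt(41) = -1.4056

-1.4056


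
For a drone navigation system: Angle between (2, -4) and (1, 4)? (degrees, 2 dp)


u.v = -14, |u| = sqrt(20) = 4.4721, |v| = sqrt(17) = 4.1231
cos(theta) = u.v/(|u||v|) = -14/sqrt(340) = -0.759257
theta = acos(-0.759257) = 139.4 degrees

139.4 degrees


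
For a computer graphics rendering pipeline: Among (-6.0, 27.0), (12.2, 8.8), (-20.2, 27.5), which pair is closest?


d(P0,P1) = 25.7387, d(P0,P2) = 14.2088, d(P1,P2) = 37.4092
Closest: P0 and P2

Closest pair: (-6.0, 27.0) and (-20.2, 27.5), distance = 14.2088


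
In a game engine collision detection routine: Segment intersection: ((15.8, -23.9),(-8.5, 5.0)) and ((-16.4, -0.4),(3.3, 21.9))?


Cross products: d1=-1181.01, d2=-69.79, d3=359.53, d4=-751.69
d1*d2 < 0 and d3*d4 < 0? no

No, they don't intersect


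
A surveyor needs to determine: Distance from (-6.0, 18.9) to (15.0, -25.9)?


dx=21, dy=-44.8
d^2 = 21^2 + (-44.8)^2 = 2448.04
d = sqrt(2448.04) = 49.4777

49.4777


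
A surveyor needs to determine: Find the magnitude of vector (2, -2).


|u| = sqrt(2^2 + (-2)^2) = sqrt(8) = 2.8284

2.8284


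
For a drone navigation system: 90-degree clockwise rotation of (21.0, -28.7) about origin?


90° CW: (x,y) -> (y, -x)
(21,-28.7) -> (-28.7, -21)

(-28.7, -21)


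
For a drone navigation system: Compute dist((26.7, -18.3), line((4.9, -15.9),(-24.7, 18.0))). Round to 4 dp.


|cross product| = 667.98
|line direction| = sqrt(2025.37) = 45.0041
Distance = 667.98/sqrt(2025.37) = 14.8426

14.8426


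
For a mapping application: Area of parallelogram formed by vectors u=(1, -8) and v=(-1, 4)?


|u x v| = |1*4 - (-8)*(-1)|
= |4 - 8| = 4

4


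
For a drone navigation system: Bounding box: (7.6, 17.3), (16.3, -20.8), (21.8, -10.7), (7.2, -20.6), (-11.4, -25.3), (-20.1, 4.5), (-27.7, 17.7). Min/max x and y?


x range: [-27.7, 21.8]
y range: [-25.3, 17.7]
Bounding box: (-27.7,-25.3) to (21.8,17.7)

(-27.7,-25.3) to (21.8,17.7)


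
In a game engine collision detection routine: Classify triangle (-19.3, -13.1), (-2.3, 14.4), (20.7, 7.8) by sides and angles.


Side lengths squared: AB^2=1045.25, BC^2=572.56, CA^2=2036.81
Sorted: [572.56, 1045.25, 2036.81]
By sides: Scalene, By angles: Obtuse

Scalene, Obtuse


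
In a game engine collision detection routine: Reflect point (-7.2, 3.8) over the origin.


Reflection over origin: (x,y) -> (-x,-y)
(-7.2, 3.8) -> (7.2, -3.8)

(7.2, -3.8)


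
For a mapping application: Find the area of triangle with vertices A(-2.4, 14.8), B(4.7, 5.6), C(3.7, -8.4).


Area = |x_A(y_B-y_C) + x_B(y_C-y_A) + x_C(y_A-y_B)|/2
= |(-33.6) + (-109.04) + 34.04|/2
= 108.6/2 = 54.3

54.3


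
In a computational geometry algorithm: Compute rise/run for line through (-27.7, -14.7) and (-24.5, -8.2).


slope = (y2-y1)/(x2-x1) = ((-8.2)-(-14.7))/((-24.5)-(-27.7)) = 6.5/3.2 = 2.0312

2.0312


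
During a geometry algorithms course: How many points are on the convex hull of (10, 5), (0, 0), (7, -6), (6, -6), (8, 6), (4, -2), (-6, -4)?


Convex hull vertices (CCW): (-6, -4), (6, -6), (7, -6), (10, 5), (8, 6)
Count = 5

5


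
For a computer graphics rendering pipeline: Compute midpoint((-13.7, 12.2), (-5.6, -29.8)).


M = (((-13.7)+(-5.6))/2, (12.2+(-29.8))/2)
= (-9.65, -8.8)

(-9.65, -8.8)


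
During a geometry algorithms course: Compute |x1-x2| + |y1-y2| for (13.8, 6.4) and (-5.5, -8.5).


|13.8-(-5.5)| + |6.4-(-8.5)| = 19.3 + 14.9 = 34.2

34.2


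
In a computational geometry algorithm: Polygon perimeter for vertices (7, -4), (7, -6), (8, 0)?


Sides: (7, -4)->(7, -6): sqrt(4) = 2, (7, -6)->(8, 0): sqrt(37) = 6.082763, (8, 0)->(7, -4): sqrt(17) = 4.123106
Sum = 12.205869
Perimeter = 12.2059

12.2059


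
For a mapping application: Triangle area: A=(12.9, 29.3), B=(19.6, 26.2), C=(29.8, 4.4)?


Area = |x_A(y_B-y_C) + x_B(y_C-y_A) + x_C(y_A-y_B)|/2
= |281.22 + (-488.04) + 92.38|/2
= 114.44/2 = 57.22

57.22


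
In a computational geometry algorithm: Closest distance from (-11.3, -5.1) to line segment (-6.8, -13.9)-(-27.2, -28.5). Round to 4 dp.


Project P onto AB: t = 0 (clamped to [0,1])
Closest point on segment: (-6.8, -13.9)
Distance: 9.8838

9.8838


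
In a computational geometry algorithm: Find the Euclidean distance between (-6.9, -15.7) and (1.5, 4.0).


dx=8.4, dy=19.7
d^2 = 8.4^2 + 19.7^2 = 458.65
d = sqrt(458.65) = 21.4161

21.4161


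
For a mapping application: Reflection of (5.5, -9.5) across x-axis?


Reflection over x-axis: (x,y) -> (x,-y)
(5.5, -9.5) -> (5.5, 9.5)

(5.5, 9.5)


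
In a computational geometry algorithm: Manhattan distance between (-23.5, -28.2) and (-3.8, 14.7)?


|(-23.5)-(-3.8)| + |(-28.2)-14.7| = 19.7 + 42.9 = 62.6

62.6


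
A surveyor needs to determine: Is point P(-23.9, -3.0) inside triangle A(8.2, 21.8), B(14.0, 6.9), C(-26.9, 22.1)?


Cross products: AB x AP = -622.13, BC x BP = 980.99, CA x CP = -880.11
All same sign? no

No, outside


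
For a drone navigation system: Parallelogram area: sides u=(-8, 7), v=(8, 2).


|u x v| = |(-8)*2 - 7*8|
= |(-16) - 56| = 72

72


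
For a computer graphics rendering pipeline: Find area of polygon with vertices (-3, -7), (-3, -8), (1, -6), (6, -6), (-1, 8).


Shoelace sum: ((-3)*(-8) - (-3)*(-7)) + ((-3)*(-6) - 1*(-8)) + (1*(-6) - 6*(-6)) + (6*8 - (-1)*(-6)) + ((-1)*(-7) - (-3)*8)
= 132
Area = |132|/2 = 66

66


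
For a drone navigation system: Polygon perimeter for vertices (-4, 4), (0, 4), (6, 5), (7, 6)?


Sides: (-4, 4)->(0, 4): sqrt(16) = 4, (0, 4)->(6, 5): sqrt(37) = 6.082763, (6, 5)->(7, 6): sqrt(2) = 1.414214, (7, 6)->(-4, 4): sqrt(125) = 11.18034
Sum = 22.677317
Perimeter = 22.6773

22.6773


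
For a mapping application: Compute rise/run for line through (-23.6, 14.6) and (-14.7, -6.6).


slope = (y2-y1)/(x2-x1) = ((-6.6)-14.6)/((-14.7)-(-23.6)) = (-21.2)/8.9 = -2.382

-2.382


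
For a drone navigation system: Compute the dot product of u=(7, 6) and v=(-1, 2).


u . v = u_x*v_x + u_y*v_y = 7*(-1) + 6*2
= (-7) + 12 = 5

5


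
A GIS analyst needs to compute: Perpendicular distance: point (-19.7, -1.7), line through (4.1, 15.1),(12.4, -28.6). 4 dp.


|cross product| = 1179.5
|line direction| = sqrt(1978.58) = 44.4812
Distance = 1179.5/sqrt(1978.58) = 26.5168

26.5168


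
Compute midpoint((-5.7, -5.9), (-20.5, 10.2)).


M = (((-5.7)+(-20.5))/2, ((-5.9)+10.2)/2)
= (-13.1, 2.15)

(-13.1, 2.15)


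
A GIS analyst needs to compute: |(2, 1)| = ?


|u| = sqrt(2^2 + 1^2) = sqrt(5) = 2.2361

2.2361


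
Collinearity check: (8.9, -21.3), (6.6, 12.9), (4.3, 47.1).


Cross product: (6.6-8.9)*(47.1-(-21.3)) - (12.9-(-21.3))*(4.3-8.9)
= 0

Yes, collinear


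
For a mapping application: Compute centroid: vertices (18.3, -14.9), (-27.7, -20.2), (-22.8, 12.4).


Centroid = ((x_A+x_B+x_C)/3, (y_A+y_B+y_C)/3)
= ((18.3+(-27.7)+(-22.8))/3, ((-14.9)+(-20.2)+12.4)/3)
= (-10.7333, -7.5667)

(-10.7333, -7.5667)


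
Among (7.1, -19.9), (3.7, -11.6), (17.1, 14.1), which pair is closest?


d(P0,P1) = 8.9694, d(P0,P2) = 35.4401, d(P1,P2) = 28.9836
Closest: P0 and P1

Closest pair: (7.1, -19.9) and (3.7, -11.6), distance = 8.9694


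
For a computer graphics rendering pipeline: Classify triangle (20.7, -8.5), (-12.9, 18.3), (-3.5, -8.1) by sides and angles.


Side lengths squared: AB^2=1847.2, BC^2=785.32, CA^2=585.8
Sorted: [585.8, 785.32, 1847.2]
By sides: Scalene, By angles: Obtuse

Scalene, Obtuse


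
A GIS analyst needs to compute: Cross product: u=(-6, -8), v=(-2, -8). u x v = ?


u x v = u_x*v_y - u_y*v_x = (-6)*(-8) - (-8)*(-2)
= 48 - 16 = 32

32


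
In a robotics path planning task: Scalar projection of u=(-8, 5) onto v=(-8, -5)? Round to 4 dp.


u.v = 39, |v| = sqrt(89) = 9.434
Scalar projection = u.v / |v| = 39 / sqrt(89) = 4.134

4.134


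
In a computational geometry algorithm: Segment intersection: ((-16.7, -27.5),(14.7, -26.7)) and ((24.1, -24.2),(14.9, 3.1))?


Cross products: d1=1144.2, d2=279.62, d3=70.98, d4=935.56
d1*d2 < 0 and d3*d4 < 0? no

No, they don't intersect


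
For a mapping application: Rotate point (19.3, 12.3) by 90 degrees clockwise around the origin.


90° CW: (x,y) -> (y, -x)
(19.3,12.3) -> (12.3, -19.3)

(12.3, -19.3)


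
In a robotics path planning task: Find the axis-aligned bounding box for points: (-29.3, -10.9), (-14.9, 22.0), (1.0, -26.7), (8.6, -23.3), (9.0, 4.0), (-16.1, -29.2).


x range: [-29.3, 9]
y range: [-29.2, 22]
Bounding box: (-29.3,-29.2) to (9,22)

(-29.3,-29.2) to (9,22)


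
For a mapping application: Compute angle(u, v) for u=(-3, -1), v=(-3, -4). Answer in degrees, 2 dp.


u.v = 13, |u| = sqrt(10) = 3.1623, |v| = sqrt(25) = 5
cos(theta) = u.v/(|u||v|) = 13/sqrt(250) = 0.822192
theta = acos(0.822192) = 34.7 degrees

34.7 degrees


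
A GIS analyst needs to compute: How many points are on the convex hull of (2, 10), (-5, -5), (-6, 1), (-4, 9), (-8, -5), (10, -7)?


Convex hull vertices (CCW): (-8, -5), (10, -7), (2, 10), (-4, 9)
Count = 4

4


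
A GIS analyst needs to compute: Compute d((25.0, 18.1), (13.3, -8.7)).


dx=-11.7, dy=-26.8
d^2 = (-11.7)^2 + (-26.8)^2 = 855.13
d = sqrt(855.13) = 29.2426

29.2426


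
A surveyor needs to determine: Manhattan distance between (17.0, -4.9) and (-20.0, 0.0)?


|17-(-20)| + |(-4.9)-0| = 37 + 4.9 = 41.9

41.9


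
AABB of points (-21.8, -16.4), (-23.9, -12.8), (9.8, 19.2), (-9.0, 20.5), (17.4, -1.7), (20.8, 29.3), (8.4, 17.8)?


x range: [-23.9, 20.8]
y range: [-16.4, 29.3]
Bounding box: (-23.9,-16.4) to (20.8,29.3)

(-23.9,-16.4) to (20.8,29.3)


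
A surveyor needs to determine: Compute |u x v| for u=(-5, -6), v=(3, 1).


|u x v| = |(-5)*1 - (-6)*3|
= |(-5) - (-18)| = 13

13


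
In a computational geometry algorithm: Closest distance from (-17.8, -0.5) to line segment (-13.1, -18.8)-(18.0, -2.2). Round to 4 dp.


Project P onto AB: t = 0.1268 (clamped to [0,1])
Closest point on segment: (-9.1559, -16.6948)
Distance: 18.3573

18.3573


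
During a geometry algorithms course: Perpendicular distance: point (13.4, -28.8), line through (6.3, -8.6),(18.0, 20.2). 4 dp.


|cross product| = 440.82
|line direction| = sqrt(966.33) = 31.0858
Distance = 440.82/sqrt(966.33) = 14.1807

14.1807


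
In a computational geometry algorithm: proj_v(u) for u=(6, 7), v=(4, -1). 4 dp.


u.v = 17, |v| = sqrt(17) = 4.1231
Scalar projection = u.v / |v| = 17 / sqrt(17) = 4.1231

4.1231
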